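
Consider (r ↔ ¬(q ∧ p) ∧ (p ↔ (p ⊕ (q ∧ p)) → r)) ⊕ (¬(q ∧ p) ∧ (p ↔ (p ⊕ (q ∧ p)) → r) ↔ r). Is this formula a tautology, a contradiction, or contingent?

p | q | r || φ
F | F | F || F
F | F | T || F
F | T | F || F
F | T | T || F
T | F | F || F
T | F | T || F
T | T | F || F
T | T | T || F
Every row is F, so the formula is a contradiction.

contradiction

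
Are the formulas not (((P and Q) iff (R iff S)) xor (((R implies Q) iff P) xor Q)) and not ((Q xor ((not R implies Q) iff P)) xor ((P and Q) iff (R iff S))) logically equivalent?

P | Q | R | S || φ | ψ
T | T | T | T || F | F
T | T | T | F || T | T
T | T | F | T || T | T
T | T | F | F || F | F
T | F | T | T || T | F
T | F | T | F || F | T
T | F | F | T || T | F
T | F | F | F || F | T
F | T | T | T || F | F
F | T | T | F || T | T
F | T | F | T || T | T
F | T | F | F || F | F
F | F | T | T || F | T
F | F | T | F || T | F
F | F | F | T || F | T
F | F | F | F || T | F
The columns differ at P=T, Q=F, R=T, S=T (φ=T, ψ=F), so they are not equivalent.

not equivalent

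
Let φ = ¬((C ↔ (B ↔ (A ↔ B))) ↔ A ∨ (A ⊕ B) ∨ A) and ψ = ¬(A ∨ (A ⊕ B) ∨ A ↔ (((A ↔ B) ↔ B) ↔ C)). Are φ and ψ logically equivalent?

  A      B      C    |    φ      ψ  
False  False  False  |   True   True
False  False   True  |  False  False
False   True  False  |  False  False
False   True   True  |   True   True
 True  False  False  |   True   True
 True  False   True  |  False  False
 True   True  False  |   True   True
 True   True   True  |  False  False
The columns for φ and ψ agree on every row, so they are logically equivalent.

equivalent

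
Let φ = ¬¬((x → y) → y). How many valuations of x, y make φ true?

x | y || ¬¬((x → y) → y)
F | F ||        F       
F | T ||        T       
T | F ||        T       
T | T ||        T       
The formula is true on 3 of the 4 rows.

3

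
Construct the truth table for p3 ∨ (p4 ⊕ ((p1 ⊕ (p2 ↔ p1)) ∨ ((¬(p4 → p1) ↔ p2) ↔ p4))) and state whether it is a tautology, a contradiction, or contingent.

contingent

p1  p2  p3  p4  |  (p2 ↔ p1)  (p1 ⊕ (p2 ↔ p1))  (p4 → p1)  ¬(p4 → p1)  (¬(p4 → p1) ↔ p2)  ((¬(p4 → p1) ↔ p2) ↔ p4)  φ
T   T   T   T   |      T             F              T          F               F                     F              T
T   T   T   F   |      T             F              T          F               F                     T              T
T   T   F   T   |      T             F              T          F               F                     F              T
T   T   F   F   |      T             F              T          F               F                     T              T
T   F   T   T   |      F             T              T          F               T                     T              T
T   F   T   F   |      F             T              T          F               T                     F              T
T   F   F   T   |      F             T              T          F               T                     T              F
T   F   F   F   |      F             T              T          F               T                     F              T
F   T   T   T   |      F             F              F          T               T                     T              T
F   T   T   F   |      F             F              T          F               F                     T              T
F   T   F   T   |      F             F              F          T               T                     T              F
F   T   F   F   |      F             F              T          F               F                     T              T
F   F   T   T   |      T             T              F          T               F                     F              T
F   F   T   F   |      T             T              T          F               T                     F              T
F   F   F   T   |      T             T              F          T               F                     F              F
F   F   F   F   |      T             T              T          F               T                     F              T
13 of 16 rows are T, so the formula is contingent.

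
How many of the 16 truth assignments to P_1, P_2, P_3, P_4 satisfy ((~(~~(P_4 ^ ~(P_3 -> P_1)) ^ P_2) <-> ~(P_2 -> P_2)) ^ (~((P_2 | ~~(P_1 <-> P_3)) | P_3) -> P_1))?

8

 P_1  |  P_2  |  P_3  |  P_4  |   φ  
----- | ----- | ----- | ----- | -----
 True |  True |  True |  True |  True
 True |  True |  True | False | False
 True |  True | False |  True |  True
 True |  True | False | False | False
 True | False |  True |  True | False
 True | False |  True | False |  True
 True | False | False |  True | False
 True | False | False | False |  True
False |  True |  True |  True | False
False |  True |  True | False |  True
False |  True | False |  True |  True
False |  True | False | False | False
False | False |  True |  True |  True
False | False |  True | False | False
False | False | False |  True | False
False | False | False | False |  True
The formula is true on 8 of the 16 rows.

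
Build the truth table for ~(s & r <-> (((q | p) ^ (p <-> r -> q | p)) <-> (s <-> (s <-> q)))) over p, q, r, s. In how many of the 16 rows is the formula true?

p  q  r  s     (s & r)  (q | p)  (r -> (q | p))  (p <-> (r -> (q | p)))  (s <-> q)  (s <-> (s <-> q))  φ
T  T  T  T        T        T           T                   T                 T              T          T
T  T  T  F        F        T           T                   T                 F              T          F
T  T  F  T        F        T           T                   T                 T              T          F
T  T  F  F        F        T           T                   T                 F              T          F
T  F  T  T        T        T           T                   T                 F              F          F
T  F  T  F        F        T           T                   T                 T              F          T
T  F  F  T        F        T           T                   T                 F              F          T
T  F  F  F        F        T           T                   T                 T              F          T
F  T  T  T        T        T           T                   F                 T              T          F
F  T  T  F        F        T           T                   F                 F              T          T
F  T  F  T        F        T           T                   F                 T              T          T
F  T  F  F        F        T           T                   F                 F              T          T
F  F  T  T        T        F           F                   T                 F              F          T
F  F  T  F        F        F           F                   T                 T              F          F
F  F  F  T        F        F           T                   F                 F              F          T
F  F  F  F        F        F           T                   F                 T              F          T
The formula is true on 10 of the 16 rows.

10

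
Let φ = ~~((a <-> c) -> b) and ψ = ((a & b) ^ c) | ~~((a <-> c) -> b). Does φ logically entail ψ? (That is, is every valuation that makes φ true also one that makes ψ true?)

yes

  a   |   b   |   c   |   φ   |   ψ  
----- | ----- | ----- | ----- | -----
 True |  True |  True |  True |  True
 True |  True | False |  True |  True
 True | False |  True | False |  True
 True | False | False |  True |  True
False |  True |  True |  True |  True
False |  True | False |  True |  True
False | False |  True |  True |  True
False | False | False | False | False
In every row where φ is true, ψ is also true, so φ ⊨ ψ.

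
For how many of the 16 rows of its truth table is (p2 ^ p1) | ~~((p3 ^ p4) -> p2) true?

14

p1 | p2 | p3 | p4 | φ
-- | -- | -- | -- | -
T  | T  | T  | T  | T
T  | T  | T  | F  | T
T  | T  | F  | T  | T
T  | T  | F  | F  | T
T  | F  | T  | T  | T
T  | F  | T  | F  | T
T  | F  | F  | T  | T
T  | F  | F  | F  | T
F  | T  | T  | T  | T
F  | T  | T  | F  | T
F  | T  | F  | T  | T
F  | T  | F  | F  | T
F  | F  | T  | T  | T
F  | F  | T  | F  | F
F  | F  | F  | T  | F
F  | F  | F  | F  | T
The formula is true on 14 of the 16 rows.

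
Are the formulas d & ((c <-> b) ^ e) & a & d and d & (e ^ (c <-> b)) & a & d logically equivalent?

equivalent

a | b | c | d | e || φ | ψ
F | F | F | F | F || F | F
F | F | F | F | T || F | F
F | F | F | T | F || F | F
F | F | F | T | T || F | F
F | F | T | F | F || F | F
F | F | T | F | T || F | F
F | F | T | T | F || F | F
F | F | T | T | T || F | F
F | T | F | F | F || F | F
F | T | F | F | T || F | F
F | T | F | T | F || F | F
F | T | F | T | T || F | F
F | T | T | F | F || F | F
F | T | T | F | T || F | F
F | T | T | T | F || F | F
F | T | T | T | T || F | F
T | F | F | F | F || F | F
T | F | F | F | T || F | F
T | F | F | T | F || T | T
T | F | F | T | T || F | F
T | F | T | F | F || F | F
T | F | T | F | T || F | F
T | F | T | T | F || F | F
T | F | T | T | T || T | T
T | T | F | F | F || F | F
T | T | F | F | T || F | F
T | T | F | T | F || F | F
T | T | F | T | T || T | T
T | T | T | F | F || F | F
T | T | T | F | T || F | F
T | T | T | T | F || T | T
T | T | T | T | T || F | F
The columns for φ and ψ agree on every row, so they are logically equivalent.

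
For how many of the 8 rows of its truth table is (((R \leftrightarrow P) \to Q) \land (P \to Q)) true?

5

P  Q  R  |  φ
F  F  F  |  F
F  F  T  |  T
F  T  F  |  T
F  T  T  |  T
T  F  F  |  F
T  F  T  |  F
T  T  F  |  T
T  T  T  |  T
The formula is true on 5 of the 8 rows.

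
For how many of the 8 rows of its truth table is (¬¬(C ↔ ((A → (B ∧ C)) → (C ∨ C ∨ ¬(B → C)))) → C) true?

A | B | C || φ
T | T | T || T
T | T | F || T
T | F | T || T
T | F | F || T
F | T | T || T
F | T | F || T
F | F | T || T
F | F | F || F
The formula is true on 7 of the 8 rows.

7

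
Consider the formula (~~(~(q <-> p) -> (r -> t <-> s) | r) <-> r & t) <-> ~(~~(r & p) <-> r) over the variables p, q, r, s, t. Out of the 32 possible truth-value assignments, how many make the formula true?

p  q  r  s  t  |  φ
F  F  F  F  F  |  T
F  F  F  F  T  |  T
F  F  F  T  F  |  T
F  F  F  T  T  |  T
F  F  T  F  F  |  F
F  F  T  F  T  |  T
F  F  T  T  F  |  F
F  F  T  T  T  |  T
F  T  F  F  F  |  F
F  T  F  F  T  |  F
F  T  F  T  F  |  T
F  T  F  T  T  |  T
F  T  T  F  F  |  F
F  T  T  F  T  |  T
F  T  T  T  F  |  F
F  T  T  T  T  |  T
T  F  F  F  F  |  F
T  F  F  F  T  |  F
T  F  F  T  F  |  T
T  F  F  T  T  |  T
T  F  T  F  F  |  T
T  F  T  F  T  |  F
T  F  T  T  F  |  T
T  F  T  T  T  |  F
T  T  F  F  F  |  T
T  T  F  F  T  |  T
T  T  F  T  F  |  T
T  T  F  T  T  |  T
T  T  T  F  F  |  T
T  T  T  F  T  |  F
T  T  T  T  F  |  T
T  T  T  T  T  |  F
The formula is true on 20 of the 32 rows.

20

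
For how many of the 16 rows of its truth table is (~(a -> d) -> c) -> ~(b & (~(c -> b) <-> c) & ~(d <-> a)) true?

15

a  b  c  d  |  (a -> d)  ~(a -> d)  (~(a -> d) -> c)  (c -> b)  ~(c -> b)  (~(c -> b) <-> c)  (d <-> a)  ~(d <-> a)  φ
1  1  1  1  |     1          0             1             1          0              0              1          0       1
1  1  1  0  |     0          1             1             1          0              0              0          1       1
1  1  0  1  |     1          0             1             1          0              1              1          0       1
1  1  0  0  |     0          1             0             1          0              1              0          1       1
1  0  1  1  |     1          0             1             0          1              1              1          0       1
1  0  1  0  |     0          1             1             0          1              1              0          1       1
1  0  0  1  |     1          0             1             1          0              1              1          0       1
1  0  0  0  |     0          1             0             1          0              1              0          1       1
0  1  1  1  |     1          0             1             1          0              0              0          1       1
0  1  1  0  |     1          0             1             1          0              0              1          0       1
0  1  0  1  |     1          0             1             1          0              1              0          1       0
0  1  0  0  |     1          0             1             1          0              1              1          0       1
0  0  1  1  |     1          0             1             0          1              1              0          1       1
0  0  1  0  |     1          0             1             0          1              1              1          0       1
0  0  0  1  |     1          0             1             1          0              1              0          1       1
0  0  0  0  |     1          0             1             1          0              1              1          0       1
The formula is true on 15 of the 16 rows.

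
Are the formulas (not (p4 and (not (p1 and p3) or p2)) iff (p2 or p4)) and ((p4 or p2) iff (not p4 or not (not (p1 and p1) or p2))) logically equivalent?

not equivalent

p1  p2  p3  p4  |  φ  ψ
F   F   F   F   |  F  F
F   F   F   T   |  F  F
F   F   T   F   |  F  F
F   F   T   T   |  F  F
F   T   F   F   |  T  T
F   T   F   T   |  F  F
F   T   T   F   |  T  T
F   T   T   T   |  F  F
T   F   F   F   |  F  F
T   F   F   T   |  F  T
T   F   T   F   |  F  F
T   F   T   T   |  T  T
T   T   F   F   |  T  T
T   T   F   T   |  F  F
T   T   T   F   |  T  T
T   T   T   T   |  F  F
The columns differ at p1=T, p2=F, p3=F, p4=T (φ=F, ψ=T), so they are not equivalent.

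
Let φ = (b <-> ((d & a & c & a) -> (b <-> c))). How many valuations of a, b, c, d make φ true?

a | b | c | d || φ
F | F | F | F || F
F | F | F | T || F
F | F | T | F || F
F | F | T | T || F
F | T | F | F || T
F | T | F | T || T
F | T | T | F || T
F | T | T | T || T
T | F | F | F || F
T | F | F | T || F
T | F | T | F || F
T | F | T | T || T
T | T | F | F || T
T | T | F | T || T
T | T | T | F || T
T | T | T | T || T
The formula is true on 9 of the 16 rows.

9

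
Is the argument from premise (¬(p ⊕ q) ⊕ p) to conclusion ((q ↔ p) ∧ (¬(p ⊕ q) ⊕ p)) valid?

p  q  |  φ  ψ
T  T  |  F  F
T  F  |  T  F
F  T  |  F  F
F  F  |  T  T
At p=T, q=F we have φ true but ψ false, so φ does not entail ψ.

no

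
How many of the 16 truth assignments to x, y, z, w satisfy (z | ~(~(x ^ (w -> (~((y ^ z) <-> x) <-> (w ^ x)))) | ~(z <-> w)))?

10

x | y | z | w | φ
- | - | - | - | -
1 | 1 | 1 | 1 | 1
1 | 1 | 1 | 0 | 1
1 | 1 | 0 | 1 | 0
1 | 1 | 0 | 0 | 0
1 | 0 | 1 | 1 | 1
1 | 0 | 1 | 0 | 1
1 | 0 | 0 | 1 | 0
1 | 0 | 0 | 0 | 0
0 | 1 | 1 | 1 | 1
0 | 1 | 1 | 0 | 1
0 | 1 | 0 | 1 | 0
0 | 1 | 0 | 0 | 1
0 | 0 | 1 | 1 | 1
0 | 0 | 1 | 0 | 1
0 | 0 | 0 | 1 | 0
0 | 0 | 0 | 0 | 1
The formula is true on 10 of the 16 rows.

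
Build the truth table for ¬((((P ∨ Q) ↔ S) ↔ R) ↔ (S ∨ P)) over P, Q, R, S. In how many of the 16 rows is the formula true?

P  Q  R  S  |  φ
T  T  T  T  |  F
T  T  T  F  |  T
T  T  F  T  |  T
T  T  F  F  |  F
T  F  T  T  |  F
T  F  T  F  |  T
T  F  F  T  |  T
T  F  F  F  |  F
F  T  T  T  |  F
F  T  T  F  |  F
F  T  F  T  |  T
F  T  F  F  |  T
F  F  T  T  |  T
F  F  T  F  |  T
F  F  F  T  |  F
F  F  F  F  |  F
The formula is true on 8 of the 16 rows.

8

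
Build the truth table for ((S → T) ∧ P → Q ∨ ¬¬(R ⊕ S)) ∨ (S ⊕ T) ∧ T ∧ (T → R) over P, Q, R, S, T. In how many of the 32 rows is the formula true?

29

P | Q | R | S | T | φ
- | - | - | - | - | -
T | T | T | T | T | T
T | T | T | T | F | T
T | T | T | F | T | T
T | T | T | F | F | T
T | T | F | T | T | T
T | T | F | T | F | T
T | T | F | F | T | T
T | T | F | F | F | T
T | F | T | T | T | F
T | F | T | T | F | T
T | F | T | F | T | T
T | F | T | F | F | T
T | F | F | T | T | T
T | F | F | T | F | T
T | F | F | F | T | F
T | F | F | F | F | F
F | T | T | T | T | T
F | T | T | T | F | T
F | T | T | F | T | T
F | T | T | F | F | T
F | T | F | T | T | T
F | T | F | T | F | T
F | T | F | F | T | T
F | T | F | F | F | T
F | F | T | T | T | T
F | F | T | T | F | T
F | F | T | F | T | T
F | F | T | F | F | T
F | F | F | T | T | T
F | F | F | T | F | T
F | F | F | F | T | T
F | F | F | F | F | T
The formula is true on 29 of the 32 rows.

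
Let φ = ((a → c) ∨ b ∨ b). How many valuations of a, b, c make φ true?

7

a | b | c || ((a → c) ∨ b ∨ b)
1 | 1 | 1 ||         1        
1 | 1 | 0 ||         1        
1 | 0 | 1 ||         1        
1 | 0 | 0 ||         0        
0 | 1 | 1 ||         1        
0 | 1 | 0 ||         1        
0 | 0 | 1 ||         1        
0 | 0 | 0 ||         1        
The formula is true on 7 of the 8 rows.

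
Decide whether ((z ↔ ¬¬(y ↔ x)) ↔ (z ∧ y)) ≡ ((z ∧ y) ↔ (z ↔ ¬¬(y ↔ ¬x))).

x  y  z  |  φ  ψ
T  T  T  |  T  F
T  T  F  |  T  F
T  F  T  |  T  F
T  F  F  |  F  T
F  T  T  |  F  T
F  T  F  |  F  T
F  F  T  |  F  T
F  F  F  |  T  F
The columns differ at x=T, y=T, z=T (φ=T, ψ=F), so they are not equivalent.

not equivalent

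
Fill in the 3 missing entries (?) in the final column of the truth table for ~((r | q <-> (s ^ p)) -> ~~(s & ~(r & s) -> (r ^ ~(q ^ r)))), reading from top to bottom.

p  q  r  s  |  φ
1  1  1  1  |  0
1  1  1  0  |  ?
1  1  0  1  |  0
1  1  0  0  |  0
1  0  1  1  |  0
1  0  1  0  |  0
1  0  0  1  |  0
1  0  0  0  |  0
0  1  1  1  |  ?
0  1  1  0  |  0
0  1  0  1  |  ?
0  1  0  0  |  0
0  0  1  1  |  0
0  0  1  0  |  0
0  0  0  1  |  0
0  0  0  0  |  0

0, 0, 1

Row p=1, q=1, r=1, s=0: (r | q <-> (s ^ p)) = 1, ~~(s & ~(r & s) -> (r ^ ~(q ^ r))) = 1, ((r | q <-> (s ^ p)) -> ~~(s & ~(r & s) -> (r ^ ~(q ^ r)))) = 1, so the formula = 0.
Row p=0, q=1, r=1, s=1: (r | q <-> (s ^ p)) = 1, ~~(s & ~(r & s) -> (r ^ ~(q ^ r))) = 1, ((r | q <-> (s ^ p)) -> ~~(s & ~(r & s) -> (r ^ ~(q ^ r)))) = 1, so the formula = 0.
Row p=0, q=1, r=0, s=1: (r | q <-> (s ^ p)) = 1, ~~(s & ~(r & s) -> (r ^ ~(q ^ r))) = 0, ((r | q <-> (s ^ p)) -> ~~(s & ~(r & s) -> (r ^ ~(q ^ r)))) = 0, so the formula = 1.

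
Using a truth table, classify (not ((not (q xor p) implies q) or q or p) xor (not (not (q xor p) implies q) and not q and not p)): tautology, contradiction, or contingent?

contradiction

p | q | φ
- | - | -
T | T | F
T | F | F
F | T | F
F | F | F
Every row is F, so the formula is a contradiction.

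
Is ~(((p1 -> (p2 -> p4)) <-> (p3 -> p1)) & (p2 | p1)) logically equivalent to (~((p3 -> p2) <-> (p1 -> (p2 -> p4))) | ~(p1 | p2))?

p1  p2  p3  p4  |  φ  ψ
F   F   F   F   |  T  T
F   F   F   T   |  T  T
F   F   T   F   |  T  T
F   F   T   T   |  T  T
F   T   F   F   |  F  F
F   T   F   T   |  F  F
F   T   T   F   |  T  F
F   T   T   T   |  T  F
T   F   F   F   |  F  F
T   F   F   T   |  F  F
T   F   T   F   |  F  T
T   F   T   T   |  F  T
T   T   F   F   |  T  T
T   T   F   T   |  F  F
T   T   T   F   |  T  T
T   T   T   T   |  F  F
The columns differ at p1=F, p2=T, p3=T, p4=F (φ=T, ψ=F), so they are not equivalent.

not equivalent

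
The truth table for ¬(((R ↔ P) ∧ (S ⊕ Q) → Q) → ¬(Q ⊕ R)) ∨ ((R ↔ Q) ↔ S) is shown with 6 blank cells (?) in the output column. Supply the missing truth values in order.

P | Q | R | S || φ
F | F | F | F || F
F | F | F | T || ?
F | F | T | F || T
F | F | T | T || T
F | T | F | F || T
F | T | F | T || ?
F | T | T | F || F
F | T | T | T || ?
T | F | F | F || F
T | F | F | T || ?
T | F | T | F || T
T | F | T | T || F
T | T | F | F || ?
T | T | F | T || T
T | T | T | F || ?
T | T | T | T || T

T, T, T, T, T, F

Row P=F, Q=F, R=F, S=T: ¬(((R ↔ P) ∧ (S ⊕ Q) → Q) → ¬(Q ⊕ R)) = F, ((R ↔ Q) ↔ S) = T, so the formula = T.
Row P=F, Q=T, R=F, S=T: ¬(((R ↔ P) ∧ (S ⊕ Q) → Q) → ¬(Q ⊕ R)) = T, ((R ↔ Q) ↔ S) = F, so the formula = T.
Row P=F, Q=T, R=T, S=T: ¬(((R ↔ P) ∧ (S ⊕ Q) → Q) → ¬(Q ⊕ R)) = F, ((R ↔ Q) ↔ S) = T, so the formula = T.
Row P=T, Q=F, R=F, S=T: ¬(((R ↔ P) ∧ (S ⊕ Q) → Q) → ¬(Q ⊕ R)) = F, ((R ↔ Q) ↔ S) = T, so the formula = T.
Row P=T, Q=T, R=F, S=F: ¬(((R ↔ P) ∧ (S ⊕ Q) → Q) → ¬(Q ⊕ R)) = T, ((R ↔ Q) ↔ S) = T, so the formula = T.
Row P=T, Q=T, R=T, S=F: ¬(((R ↔ P) ∧ (S ⊕ Q) → Q) → ¬(Q ⊕ R)) = F, ((R ↔ Q) ↔ S) = F, so the formula = F.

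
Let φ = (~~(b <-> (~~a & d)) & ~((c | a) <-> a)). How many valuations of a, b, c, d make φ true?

a  b  c  d     ~a  ~~a  (~~a & d)  (b <-> (~~a & d))  ~(b <-> (~~a & d))  ~~(b <-> (~~a & d))  (c | a)  ((c | a) <-> a)  ~((c | a) <-> a)  φ
F  F  F  F     T    F       F              T                  F                    T              F            T                F          F
F  F  F  T     T    F       F              T                  F                    T              F            T                F          F
F  F  T  F     T    F       F              T                  F                    T              T            F                T          T
F  F  T  T     T    F       F              T                  F                    T              T            F                T          T
F  T  F  F     T    F       F              F                  T                    F              F            T                F          F
F  T  F  T     T    F       F              F                  T                    F              F            T                F          F
F  T  T  F     T    F       F              F                  T                    F              T            F                T          F
F  T  T  T     T    F       F              F                  T                    F              T            F                T          F
T  F  F  F     F    T       F              T                  F                    T              T            T                F          F
T  F  F  T     F    T       T              F                  T                    F              T            T                F          F
T  F  T  F     F    T       F              T                  F                    T              T            T                F          F
T  F  T  T     F    T       T              F                  T                    F              T            T                F          F
T  T  F  F     F    T       F              F                  T                    F              T            T                F          F
T  T  F  T     F    T       T              T                  F                    T              T            T                F          F
T  T  T  F     F    T       F              F                  T                    F              T            T                F          F
T  T  T  T     F    T       T              T                  F                    T              T            T                F          F
The formula is true on 2 of the 16 rows.

2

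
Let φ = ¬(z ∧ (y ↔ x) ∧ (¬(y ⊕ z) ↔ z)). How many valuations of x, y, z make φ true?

  x   |   y   |   z   || (y ↔ x) | (z ∧ (y ↔ x)) | (y ⊕ z) | ¬(y ⊕ z) | (¬(y ⊕ z) ↔ z) |   φ  
False | False | False ||   True  |     False     |  False  |   True   |     False      |  True
False | False |  True ||   True  |      True     |   True  |  False   |     False      |  True
False |  True | False ||  False  |     False     |   True  |  False   |      True      |  True
False |  True |  True ||  False  |     False     |  False  |   True   |      True      |  True
 True | False | False ||  False  |     False     |  False  |   True   |     False      |  True
 True | False |  True ||  False  |     False     |   True  |  False   |     False      |  True
 True |  True | False ||   True  |     False     |   True  |  False   |      True      |  True
 True |  True |  True ||   True  |      True     |  False  |   True   |      True      | False
The formula is true on 7 of the 8 rows.

7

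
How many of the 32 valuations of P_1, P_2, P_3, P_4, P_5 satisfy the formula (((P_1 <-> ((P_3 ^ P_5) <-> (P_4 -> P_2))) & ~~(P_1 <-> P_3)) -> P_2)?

 P_1    P_2    P_3    P_4    P_5   |    φ  
False  False  False  False  False  |  False
False  False  False  False   True  |   True
False  False  False   True  False  |   True
False  False  False   True   True  |  False
False  False   True  False  False  |   True
False  False   True  False   True  |   True
False  False   True   True  False  |   True
False  False   True   True   True  |   True
False   True  False  False  False  |   True
False   True  False  False   True  |   True
False   True  False   True  False  |   True
False   True  False   True   True  |   True
False   True   True  False  False  |   True
False   True   True  False   True  |   True
False   True   True   True  False  |   True
False   True   True   True   True  |   True
 True  False  False  False  False  |   True
 True  False  False  False   True  |   True
 True  False  False   True  False  |   True
 True  False  False   True   True  |   True
 True  False   True  False  False  |  False
 True  False   True  False   True  |   True
 True  False   True   True  False  |   True
 True  False   True   True   True  |  False
 True   True  False  False  False  |   True
 True   True  False  False   True  |   True
 True   True  False   True  False  |   True
 True   True  False   True   True  |   True
 True   True   True  False  False  |   True
 True   True   True  False   True  |   True
 True   True   True   True  False  |   True
 True   True   True   True   True  |   True
The formula is true on 28 of the 32 rows.

28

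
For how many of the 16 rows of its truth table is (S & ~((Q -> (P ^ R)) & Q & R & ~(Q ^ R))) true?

7

P  Q  R  S  |  φ
F  F  F  F  |  F
F  F  F  T  |  T
F  F  T  F  |  F
F  F  T  T  |  T
F  T  F  F  |  F
F  T  F  T  |  T
F  T  T  F  |  F
F  T  T  T  |  F
T  F  F  F  |  F
T  F  F  T  |  T
T  F  T  F  |  F
T  F  T  T  |  T
T  T  F  F  |  F
T  T  F  T  |  T
T  T  T  F  |  F
T  T  T  T  |  T
The formula is true on 7 of the 16 rows.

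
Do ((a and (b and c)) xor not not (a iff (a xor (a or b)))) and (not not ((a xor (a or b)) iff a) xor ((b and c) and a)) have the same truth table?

equivalent

  a   |   b   |   c   |   φ   |   ψ  
----- | ----- | ----- | ----- | -----
 True |  True |  True |  True |  True
 True |  True | False | False | False
 True | False |  True | False | False
 True | False | False | False | False
False |  True |  True | False | False
False |  True | False | False | False
False | False |  True |  True |  True
False | False | False |  True |  True
The columns for φ and ψ agree on every row, so they are logically equivalent.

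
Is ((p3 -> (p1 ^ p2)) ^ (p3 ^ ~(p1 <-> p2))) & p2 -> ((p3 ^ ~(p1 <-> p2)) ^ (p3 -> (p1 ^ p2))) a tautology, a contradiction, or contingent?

p1 | p2 | p3 | (p1 ^ p2) | (p3 -> (p1 ^ p2)) | (p1 <-> p2) | ~(p1 <-> p2) | (p3 ^ ~(p1 <-> p2)) | φ
-- | -- | -- | --------- | ----------------- | ----------- | ------------ | ------------------- | -
0  | 0  | 0  |     0     |         1         |      1      |      0       |          0          | 1
0  | 0  | 1  |     0     |         0         |      1      |      0       |          1          | 1
0  | 1  | 0  |     1     |         1         |      0      |      1       |          1          | 1
0  | 1  | 1  |     1     |         1         |      0      |      1       |          0          | 1
1  | 0  | 0  |     1     |         1         |      0      |      1       |          1          | 1
1  | 0  | 1  |     1     |         1         |      0      |      1       |          0          | 1
1  | 1  | 0  |     0     |         1         |      1      |      0       |          0          | 1
1  | 1  | 1  |     0     |         0         |      1      |      0       |          1          | 1
Every row is 1, so the formula is a tautology.

tautology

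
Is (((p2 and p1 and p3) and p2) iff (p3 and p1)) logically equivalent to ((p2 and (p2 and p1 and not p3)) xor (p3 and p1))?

not equivalent

p1 | p2 | p3 | φ | ψ
-- | -- | -- | - | -
T  | T  | T  | T | T
T  | T  | F  | T | T
T  | F  | T  | F | T
T  | F  | F  | T | F
F  | T  | T  | T | F
F  | T  | F  | T | F
F  | F  | T  | T | F
F  | F  | F  | T | F
The columns differ at p1=T, p2=F, p3=T (φ=F, ψ=T), so they are not equivalent.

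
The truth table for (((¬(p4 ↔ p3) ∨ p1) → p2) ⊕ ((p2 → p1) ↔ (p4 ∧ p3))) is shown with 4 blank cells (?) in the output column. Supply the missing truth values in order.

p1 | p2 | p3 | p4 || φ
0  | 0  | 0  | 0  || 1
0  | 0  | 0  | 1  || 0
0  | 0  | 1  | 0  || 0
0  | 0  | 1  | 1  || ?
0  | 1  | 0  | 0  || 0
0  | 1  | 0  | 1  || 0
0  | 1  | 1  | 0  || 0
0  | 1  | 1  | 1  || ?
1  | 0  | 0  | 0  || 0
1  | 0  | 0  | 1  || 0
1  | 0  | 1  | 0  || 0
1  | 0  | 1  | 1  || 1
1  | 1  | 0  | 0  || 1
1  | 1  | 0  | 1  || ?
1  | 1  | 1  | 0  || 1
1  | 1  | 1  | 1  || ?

0, 1, 1, 0

Row p1=0, p2=0, p3=1, p4=1: ((¬(p4 ↔ p3) ∨ p1) → p2) = 1, ((p2 → p1) ↔ (p4 ∧ p3)) = 1, so the formula = 0.
Row p1=0, p2=1, p3=1, p4=1: ((¬(p4 ↔ p3) ∨ p1) → p2) = 1, ((p2 → p1) ↔ (p4 ∧ p3)) = 0, so the formula = 1.
Row p1=1, p2=1, p3=0, p4=1: ((¬(p4 ↔ p3) ∨ p1) → p2) = 1, ((p2 → p1) ↔ (p4 ∧ p3)) = 0, so the formula = 1.
Row p1=1, p2=1, p3=1, p4=1: ((¬(p4 ↔ p3) ∨ p1) → p2) = 1, ((p2 → p1) ↔ (p4 ∧ p3)) = 1, so the formula = 0.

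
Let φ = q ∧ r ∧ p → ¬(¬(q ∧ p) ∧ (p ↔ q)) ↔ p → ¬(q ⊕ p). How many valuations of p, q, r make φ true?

6

p  q  r  |  (q ∧ r ∧ p)  (q ∧ p)  ¬(q ∧ p)  (p ↔ q)  (¬(q ∧ p) ∧ (p ↔ q))  ¬(¬(q ∧ p) ∧ (p ↔ q))  (q ⊕ p)  ¬(q ⊕ p)  (p → ¬(q ⊕ p))  φ
T  T  T  |       T          T        F         T              F                      T               F        T            T         T
T  T  F  |       F          T        F         T              F                      T               F        T            T         T
T  F  T  |       F          F        T         F              F                      T               T        F            F         F
T  F  F  |       F          F        T         F              F                      T               T        F            F         F
F  T  T  |       F          F        T         F              F                      T               T        F            T         T
F  T  F  |       F          F        T         F              F                      T               T        F            T         T
F  F  T  |       F          F        T         T              T                      F               F        T            T         T
F  F  F  |       F          F        T         T              T                      F               F        T            T         T
The formula is true on 6 of the 8 rows.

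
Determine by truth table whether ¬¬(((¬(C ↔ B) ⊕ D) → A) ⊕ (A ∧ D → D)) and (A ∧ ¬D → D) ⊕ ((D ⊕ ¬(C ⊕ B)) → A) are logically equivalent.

A  B  C  D  |  φ  ψ
T  T  T  T  |  F  F
T  T  T  F  |  F  T
T  T  F  T  |  F  F
T  T  F  F  |  F  T
T  F  T  T  |  F  F
T  F  T  F  |  F  T
T  F  F  T  |  F  F
T  F  F  F  |  F  T
F  T  T  T  |  T  F
F  T  T  F  |  F  T
F  T  F  T  |  F  T
F  T  F  F  |  T  F
F  F  T  T  |  F  T
F  F  T  F  |  T  F
F  F  F  T  |  T  F
F  F  F  F  |  F  T
The columns differ at A=T, B=T, C=T, D=F (φ=F, ψ=T), so they are not equivalent.

not equivalent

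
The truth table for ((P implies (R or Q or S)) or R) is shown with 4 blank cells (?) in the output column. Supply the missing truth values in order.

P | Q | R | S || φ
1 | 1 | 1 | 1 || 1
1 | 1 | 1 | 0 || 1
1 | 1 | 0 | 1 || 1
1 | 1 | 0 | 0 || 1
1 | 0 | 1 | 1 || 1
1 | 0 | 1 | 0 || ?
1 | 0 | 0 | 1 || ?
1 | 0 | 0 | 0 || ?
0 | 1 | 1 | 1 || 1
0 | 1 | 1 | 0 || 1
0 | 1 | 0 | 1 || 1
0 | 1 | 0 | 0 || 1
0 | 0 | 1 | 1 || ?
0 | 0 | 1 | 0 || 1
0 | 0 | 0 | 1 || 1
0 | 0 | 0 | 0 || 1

Row P=1, Q=0, R=1, S=0: (P implies (R or Q or S)) = 1, so the formula = 1.
Row P=1, Q=0, R=0, S=1: (P implies (R or Q or S)) = 1, so the formula = 1.
Row P=1, Q=0, R=0, S=0: (P implies (R or Q or S)) = 0, so the formula = 0.
Row P=0, Q=0, R=1, S=1: (P implies (R or Q or S)) = 1, so the formula = 1.

1, 1, 0, 1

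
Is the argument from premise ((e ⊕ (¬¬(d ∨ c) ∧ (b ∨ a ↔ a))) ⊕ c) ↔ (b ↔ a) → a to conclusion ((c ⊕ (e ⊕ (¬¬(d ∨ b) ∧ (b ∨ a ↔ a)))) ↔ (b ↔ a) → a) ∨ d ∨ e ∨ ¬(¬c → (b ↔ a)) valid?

no

  a      b      c      d      e    |    φ      ψ  
 True   True   True   True   True  |   True   True
 True   True   True   True  False  |  False   True
 True   True   True  False   True  |   True   True
 True   True   True  False  False  |  False  False
 True   True  False   True   True  |  False   True
 True   True  False   True  False  |   True   True
 True   True  False  False   True  |   True   True
 True   True  False  False  False  |  False   True
 True  False   True   True   True  |   True   True
 True  False   True   True  False  |  False   True
 True  False   True  False   True  |   True   True
 True  False   True  False  False  |  False   True
 True  False  False   True   True  |  False   True
 True  False  False   True  False  |   True   True
 True  False  False  False   True  |   True   True
 True  False  False  False  False  |  False   True
False   True   True   True   True  |  False   True
False   True   True   True  False  |   True   True
False   True   True  False   True  |  False   True
False   True   True  False  False  |   True   True
False   True  False   True   True  |   True   True
False   True  False   True  False  |  False   True
False   True  False  False   True  |   True   True
False   True  False  False  False  |  False   True
False  False   True   True   True  |  False   True
False  False   True   True  False  |   True   True
False  False   True  False   True  |  False   True
False  False   True  False  False  |   True  False
False  False  False   True   True  |   True   True
False  False  False   True  False  |  False   True
False  False  False  False   True  |  False   True
False  False  False  False  False  |   True   True
At a=False, b=False, c=True, d=False, e=False we have φ true but ψ false, so φ does not entail ψ.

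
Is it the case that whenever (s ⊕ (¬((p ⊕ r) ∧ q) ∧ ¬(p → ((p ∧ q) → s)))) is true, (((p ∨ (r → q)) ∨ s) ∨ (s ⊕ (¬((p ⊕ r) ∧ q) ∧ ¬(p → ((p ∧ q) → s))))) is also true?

  p      q      r      s    |    φ      ψ  
False  False  False  False  |  False   True
False  False  False   True  |   True   True
False  False   True  False  |  False  False
False  False   True   True  |   True   True
False   True  False  False  |  False   True
False   True  False   True  |   True   True
False   True   True  False  |  False   True
False   True   True   True  |   True   True
 True  False  False  False  |  False   True
 True  False  False   True  |   True   True
 True  False   True  False  |  False   True
 True  False   True   True  |   True   True
 True   True  False  False  |  False   True
 True   True  False   True  |   True   True
 True   True   True  False  |   True   True
 True   True   True   True  |   True   True
In every row where φ is true, ψ is also true, so φ ⊨ ψ.

yes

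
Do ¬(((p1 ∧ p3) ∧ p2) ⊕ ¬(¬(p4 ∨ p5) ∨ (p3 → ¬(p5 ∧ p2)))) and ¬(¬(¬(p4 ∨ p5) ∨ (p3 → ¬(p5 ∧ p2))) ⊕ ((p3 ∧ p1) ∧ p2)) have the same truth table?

p1 | p2 | p3 | p4 | p5 || φ | ψ
F  | F  | F  | F  | F  || T | T
F  | F  | F  | F  | T  || T | T
F  | F  | F  | T  | F  || T | T
F  | F  | F  | T  | T  || T | T
F  | F  | T  | F  | F  || T | T
F  | F  | T  | F  | T  || T | T
F  | F  | T  | T  | F  || T | T
F  | F  | T  | T  | T  || T | T
F  | T  | F  | F  | F  || T | T
F  | T  | F  | F  | T  || T | T
F  | T  | F  | T  | F  || T | T
F  | T  | F  | T  | T  || T | T
F  | T  | T  | F  | F  || T | T
F  | T  | T  | F  | T  || F | F
F  | T  | T  | T  | F  || T | T
F  | T  | T  | T  | T  || F | F
T  | F  | F  | F  | F  || T | T
T  | F  | F  | F  | T  || T | T
T  | F  | F  | T  | F  || T | T
T  | F  | F  | T  | T  || T | T
T  | F  | T  | F  | F  || T | T
T  | F  | T  | F  | T  || T | T
T  | F  | T  | T  | F  || T | T
T  | F  | T  | T  | T  || T | T
T  | T  | F  | F  | F  || T | T
T  | T  | F  | F  | T  || T | T
T  | T  | F  | T  | F  || T | T
T  | T  | F  | T  | T  || T | T
T  | T  | T  | F  | F  || F | F
T  | T  | T  | F  | T  || T | T
T  | T  | T  | T  | F  || F | F
T  | T  | T  | T  | T  || T | T
The columns for φ and ψ agree on every row, so they are logically equivalent.

equivalent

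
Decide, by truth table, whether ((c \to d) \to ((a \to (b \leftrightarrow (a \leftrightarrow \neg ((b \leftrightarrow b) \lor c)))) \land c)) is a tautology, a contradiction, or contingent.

a | b | c | d || φ
F | F | F | F || F
F | F | F | T || F
F | F | T | F || T
F | F | T | T || T
F | T | F | F || F
F | T | F | T || F
F | T | T | F || T
F | T | T | T || T
T | F | F | F || F
T | F | F | T || F
T | F | T | F || T
T | F | T | T || T
T | T | F | F || F
T | T | F | T || F
T | T | T | F || T
T | T | T | T || F
7 of 16 rows are T, so the formula is contingent.

contingent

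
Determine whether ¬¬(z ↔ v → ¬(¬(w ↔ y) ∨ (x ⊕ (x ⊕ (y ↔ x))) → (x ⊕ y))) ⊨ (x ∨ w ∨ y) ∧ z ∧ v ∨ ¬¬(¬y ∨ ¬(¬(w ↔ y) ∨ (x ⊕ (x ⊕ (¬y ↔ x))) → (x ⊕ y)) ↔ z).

no

x | y | z | w | v || φ | ψ
T | T | T | T | T || T | T
T | T | T | T | F || T | F
T | T | T | F | T || T | T
T | T | T | F | F || T | T
T | T | F | T | T || F | T
T | T | F | T | F || F | T
T | T | F | F | T || F | F
T | T | F | F | F || F | F
T | F | T | T | T || F | T
T | F | T | T | F || T | T
T | F | T | F | T || F | T
T | F | T | F | F || T | T
T | F | F | T | T || T | F
T | F | F | T | F || F | F
T | F | F | F | T || T | F
T | F | F | F | F || F | F
F | T | T | T | T || F | T
F | T | T | T | F || T | F
F | T | T | F | T || F | T
F | T | T | F | F || T | F
F | T | F | T | T || T | T
F | T | F | T | F || F | T
F | T | F | F | T || T | T
F | T | F | F | F || F | T
F | F | T | T | T || T | T
F | F | T | T | F || T | T
F | F | T | F | T || T | T
F | F | T | F | F || T | T
F | F | F | T | T || F | F
F | F | F | T | F || F | F
F | F | F | F | T || F | F
F | F | F | F | F || F | F
At x=T, y=T, z=T, w=T, v=F we have φ true but ψ false, so φ does not entail ψ.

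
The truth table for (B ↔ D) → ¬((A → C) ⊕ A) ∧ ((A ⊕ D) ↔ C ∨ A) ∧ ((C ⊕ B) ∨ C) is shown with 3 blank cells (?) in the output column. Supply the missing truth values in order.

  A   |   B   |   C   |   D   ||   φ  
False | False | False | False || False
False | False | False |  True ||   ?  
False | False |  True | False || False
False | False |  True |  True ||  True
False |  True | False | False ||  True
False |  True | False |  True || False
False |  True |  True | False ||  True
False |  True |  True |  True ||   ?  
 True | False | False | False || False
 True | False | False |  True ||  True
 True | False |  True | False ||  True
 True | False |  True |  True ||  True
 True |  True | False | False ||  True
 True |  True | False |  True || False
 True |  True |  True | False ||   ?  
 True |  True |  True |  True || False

Row A=False, B=False, C=False, D=True: (B ↔ D) = False, (¬((A → C) ⊕ A) ∧ ((A ⊕ D) ↔ C ∨ A) ∧ ((C ⊕ B) ∨ C)) = False, so the formula = True.
Row A=False, B=True, C=True, D=True: (B ↔ D) = True, (¬((A → C) ⊕ A) ∧ ((A ⊕ D) ↔ C ∨ A) ∧ ((C ⊕ B) ∨ C)) = False, so the formula = False.
Row A=True, B=True, C=True, D=False: (B ↔ D) = False, (¬((A → C) ⊕ A) ∧ ((A ⊕ D) ↔ C ∨ A) ∧ ((C ⊕ B) ∨ C)) = True, so the formula = True.

True, False, True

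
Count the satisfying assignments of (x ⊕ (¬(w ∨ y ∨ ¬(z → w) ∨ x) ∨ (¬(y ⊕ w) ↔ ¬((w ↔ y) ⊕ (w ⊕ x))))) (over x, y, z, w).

x | y | z | w | φ
- | - | - | - | -
F | F | F | F | T
F | F | F | T | T
F | F | T | F | F
F | F | T | T | T
F | T | F | F | F
F | T | F | T | T
F | T | T | F | F
F | T | T | T | T
T | F | F | F | F
T | F | F | T | T
T | F | T | F | F
T | F | T | T | T
T | T | F | F | F
T | T | F | T | T
T | T | T | F | F
T | T | T | T | T
The formula is true on 9 of the 16 rows.

9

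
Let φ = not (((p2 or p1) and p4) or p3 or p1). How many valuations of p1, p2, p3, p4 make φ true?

3

p1 | p2 | p3 | p4 || φ
T  | T  | T  | T  || F
T  | T  | T  | F  || F
T  | T  | F  | T  || F
T  | T  | F  | F  || F
T  | F  | T  | T  || F
T  | F  | T  | F  || F
T  | F  | F  | T  || F
T  | F  | F  | F  || F
F  | T  | T  | T  || F
F  | T  | T  | F  || F
F  | T  | F  | T  || F
F  | T  | F  | F  || T
F  | F  | T  | T  || F
F  | F  | T  | F  || F
F  | F  | F  | T  || T
F  | F  | F  | F  || T
The formula is true on 3 of the 16 rows.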